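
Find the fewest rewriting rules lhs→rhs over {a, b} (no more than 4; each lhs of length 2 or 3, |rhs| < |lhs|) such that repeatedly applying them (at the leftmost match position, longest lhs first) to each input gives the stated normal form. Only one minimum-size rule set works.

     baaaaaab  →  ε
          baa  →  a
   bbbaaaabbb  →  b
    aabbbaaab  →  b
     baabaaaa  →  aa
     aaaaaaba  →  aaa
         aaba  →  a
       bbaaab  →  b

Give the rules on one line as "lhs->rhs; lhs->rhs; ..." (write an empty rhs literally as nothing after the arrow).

aab->ba; aba->b; ba->; bb->

  | baaaaaab => aaaaab => aaaba => abaa => ba => ε
  | baa => a
  | bbbaaaabbb => baaaabbb => aaabbb => ababb => bbb => b
  | aabbbaaab => babbaaab => bbaaab => aaab => aba => b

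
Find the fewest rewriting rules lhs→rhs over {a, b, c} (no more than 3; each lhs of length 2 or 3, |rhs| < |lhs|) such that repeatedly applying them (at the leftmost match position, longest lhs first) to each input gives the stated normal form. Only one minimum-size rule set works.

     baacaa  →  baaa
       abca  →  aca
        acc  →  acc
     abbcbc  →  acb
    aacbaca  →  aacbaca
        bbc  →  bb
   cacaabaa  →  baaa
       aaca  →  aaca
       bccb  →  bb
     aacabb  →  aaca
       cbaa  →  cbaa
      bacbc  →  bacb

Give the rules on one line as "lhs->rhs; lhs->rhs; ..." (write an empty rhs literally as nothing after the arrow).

ab->a; bc->b; caa->ba

  | baacaa => baaba => baaa
  | abca => aca
  | acc
  | abbcbc => abcbc => acbc => acb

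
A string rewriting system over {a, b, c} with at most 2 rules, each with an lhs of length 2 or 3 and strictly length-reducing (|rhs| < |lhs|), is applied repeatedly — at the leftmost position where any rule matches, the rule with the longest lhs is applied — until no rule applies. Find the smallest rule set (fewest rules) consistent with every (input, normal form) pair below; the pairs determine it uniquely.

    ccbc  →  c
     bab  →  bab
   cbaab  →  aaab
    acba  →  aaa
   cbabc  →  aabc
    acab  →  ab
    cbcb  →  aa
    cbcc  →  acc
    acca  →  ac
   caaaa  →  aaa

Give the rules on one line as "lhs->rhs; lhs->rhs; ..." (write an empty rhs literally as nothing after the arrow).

ca->; cb->a

  | ccbc => cac => c
  | bab
  | cbaab => aaab
  | acba => aaa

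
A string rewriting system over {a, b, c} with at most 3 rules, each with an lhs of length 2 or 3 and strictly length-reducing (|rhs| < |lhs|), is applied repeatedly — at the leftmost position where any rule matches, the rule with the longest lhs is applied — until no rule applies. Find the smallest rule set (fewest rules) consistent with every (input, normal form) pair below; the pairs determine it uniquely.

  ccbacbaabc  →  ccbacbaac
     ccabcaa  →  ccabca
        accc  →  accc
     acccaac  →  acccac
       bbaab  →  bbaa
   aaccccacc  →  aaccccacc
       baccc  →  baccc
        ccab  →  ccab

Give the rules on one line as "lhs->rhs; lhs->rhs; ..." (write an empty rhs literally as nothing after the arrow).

  | ccbacbaabc => ccbacbaac
  | ccabcaa => ccabca
  | accc
  | acccaac => acccac

aab->aa; caa->ca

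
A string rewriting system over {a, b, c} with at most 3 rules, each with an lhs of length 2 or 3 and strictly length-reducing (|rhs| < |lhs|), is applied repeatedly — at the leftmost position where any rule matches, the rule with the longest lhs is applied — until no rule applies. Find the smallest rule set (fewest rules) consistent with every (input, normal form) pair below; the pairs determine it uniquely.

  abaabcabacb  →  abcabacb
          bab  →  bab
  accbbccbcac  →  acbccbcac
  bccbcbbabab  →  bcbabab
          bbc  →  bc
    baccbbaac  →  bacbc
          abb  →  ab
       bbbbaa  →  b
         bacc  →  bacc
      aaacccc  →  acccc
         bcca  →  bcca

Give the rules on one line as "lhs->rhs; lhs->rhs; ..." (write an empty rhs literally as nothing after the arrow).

  | abaabcabacb => abbcabacb => abcabacb
  | bab
  | accbbccbcac => acbccbcac
  | bccbcbbabab => bccbbabab => bcbabab

aa->; bb->b; cbb->b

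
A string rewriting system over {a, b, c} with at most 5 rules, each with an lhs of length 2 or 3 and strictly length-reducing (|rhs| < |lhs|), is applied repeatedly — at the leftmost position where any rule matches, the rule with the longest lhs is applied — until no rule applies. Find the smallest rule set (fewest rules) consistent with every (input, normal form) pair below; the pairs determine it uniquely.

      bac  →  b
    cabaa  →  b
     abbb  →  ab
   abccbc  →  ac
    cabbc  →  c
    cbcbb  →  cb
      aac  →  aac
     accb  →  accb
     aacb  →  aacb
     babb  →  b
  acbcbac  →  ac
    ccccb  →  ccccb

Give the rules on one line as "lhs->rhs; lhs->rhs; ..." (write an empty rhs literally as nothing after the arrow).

  | bac => bc => b
  | cabaa => baa => ba => b
  | abbb => ab
  | abccbc => abcbc => abbc => ac

ba->b; bb->; bc->b; ca->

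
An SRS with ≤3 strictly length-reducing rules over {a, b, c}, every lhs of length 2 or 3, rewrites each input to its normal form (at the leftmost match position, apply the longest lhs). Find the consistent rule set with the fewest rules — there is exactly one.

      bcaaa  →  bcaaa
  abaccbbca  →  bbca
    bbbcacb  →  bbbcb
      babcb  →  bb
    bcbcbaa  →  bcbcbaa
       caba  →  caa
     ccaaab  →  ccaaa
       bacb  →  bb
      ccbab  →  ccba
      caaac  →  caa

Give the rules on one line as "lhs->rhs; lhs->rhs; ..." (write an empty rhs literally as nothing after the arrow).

  | bcaaa
  | abaccbbca => aaccbbca => acbbca => bbca
  | bbbcacb => bbbcb
  | babcb => bacb => bb

ab->a; ac->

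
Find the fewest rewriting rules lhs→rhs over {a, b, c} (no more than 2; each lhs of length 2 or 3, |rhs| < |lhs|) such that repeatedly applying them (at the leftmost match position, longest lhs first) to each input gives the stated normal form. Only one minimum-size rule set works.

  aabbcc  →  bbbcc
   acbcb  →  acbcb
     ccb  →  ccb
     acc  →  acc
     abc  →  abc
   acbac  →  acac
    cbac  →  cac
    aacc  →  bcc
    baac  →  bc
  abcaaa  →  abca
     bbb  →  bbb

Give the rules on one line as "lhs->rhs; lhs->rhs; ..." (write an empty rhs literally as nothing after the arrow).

  | aabbcc => bbbcc
  | acbcb
  | ccb
  | acc

aa->b; ba->a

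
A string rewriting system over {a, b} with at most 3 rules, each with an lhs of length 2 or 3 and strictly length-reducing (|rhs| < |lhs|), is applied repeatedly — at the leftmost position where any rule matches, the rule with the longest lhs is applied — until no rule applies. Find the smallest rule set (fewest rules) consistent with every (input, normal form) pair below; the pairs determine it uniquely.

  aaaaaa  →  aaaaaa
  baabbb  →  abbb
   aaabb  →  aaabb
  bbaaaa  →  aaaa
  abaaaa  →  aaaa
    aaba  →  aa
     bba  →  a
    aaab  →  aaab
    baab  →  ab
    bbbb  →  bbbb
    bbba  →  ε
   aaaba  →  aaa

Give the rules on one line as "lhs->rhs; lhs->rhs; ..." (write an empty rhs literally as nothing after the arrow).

  | aaaaaa
  | baabbb => abbb
  | aaabb
  | bbaaaa => aaaa

ba->; bba->a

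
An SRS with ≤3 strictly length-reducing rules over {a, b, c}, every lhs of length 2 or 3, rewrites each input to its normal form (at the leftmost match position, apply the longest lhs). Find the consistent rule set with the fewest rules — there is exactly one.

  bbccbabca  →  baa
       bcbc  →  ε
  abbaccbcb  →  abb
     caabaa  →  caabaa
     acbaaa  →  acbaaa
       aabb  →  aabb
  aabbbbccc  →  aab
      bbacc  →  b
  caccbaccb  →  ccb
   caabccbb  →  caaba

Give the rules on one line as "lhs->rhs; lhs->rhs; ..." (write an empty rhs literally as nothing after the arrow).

acc->c; bc->; cbb->ba

  | bbccbabca => bcbabca => babca => baa
  | bcbc => bc => ε
  | abbaccbcb => abbcbcb => abbcb => abb
  | caabaa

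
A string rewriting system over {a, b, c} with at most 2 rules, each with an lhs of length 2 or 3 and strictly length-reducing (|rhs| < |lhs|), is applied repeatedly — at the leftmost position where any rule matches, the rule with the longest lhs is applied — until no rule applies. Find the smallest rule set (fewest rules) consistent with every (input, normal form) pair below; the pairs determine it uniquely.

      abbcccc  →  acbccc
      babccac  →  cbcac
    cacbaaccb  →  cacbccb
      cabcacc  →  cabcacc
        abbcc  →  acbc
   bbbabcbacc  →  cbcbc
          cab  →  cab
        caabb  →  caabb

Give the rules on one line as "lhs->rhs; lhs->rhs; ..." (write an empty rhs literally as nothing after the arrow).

ba->b; bbc->cb

  | abbcccc => acbccc
  | babccac => bbccac => cbcac
  | cacbaaccb => cacbaccb => cacbccb
  | cabcacc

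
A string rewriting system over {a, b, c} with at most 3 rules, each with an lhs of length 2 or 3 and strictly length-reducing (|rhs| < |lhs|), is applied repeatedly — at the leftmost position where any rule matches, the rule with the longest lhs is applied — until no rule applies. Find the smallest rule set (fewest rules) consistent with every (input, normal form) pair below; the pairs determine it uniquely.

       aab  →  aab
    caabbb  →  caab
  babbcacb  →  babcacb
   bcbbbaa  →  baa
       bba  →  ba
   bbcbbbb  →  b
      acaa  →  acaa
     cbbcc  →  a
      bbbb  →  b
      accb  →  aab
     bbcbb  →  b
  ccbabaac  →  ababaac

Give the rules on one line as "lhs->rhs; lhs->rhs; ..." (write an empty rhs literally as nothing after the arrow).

bb->b; cbb->; cc->a

  | aab
  | caabbb => caabb => caab
  | babbcacb => babcacb
  | bcbbbaa => bbaa => baa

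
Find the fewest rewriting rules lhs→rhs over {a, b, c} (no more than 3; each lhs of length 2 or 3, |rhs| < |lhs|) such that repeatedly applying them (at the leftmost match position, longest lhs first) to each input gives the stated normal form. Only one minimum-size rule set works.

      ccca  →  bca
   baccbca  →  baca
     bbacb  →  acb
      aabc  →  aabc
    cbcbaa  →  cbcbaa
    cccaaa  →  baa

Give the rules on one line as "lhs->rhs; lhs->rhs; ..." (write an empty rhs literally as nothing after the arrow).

bb->; caa->a; cc->b

  | ccca => bca
  | baccbca => babbca => baca
  | bbacb => acb
  | aabc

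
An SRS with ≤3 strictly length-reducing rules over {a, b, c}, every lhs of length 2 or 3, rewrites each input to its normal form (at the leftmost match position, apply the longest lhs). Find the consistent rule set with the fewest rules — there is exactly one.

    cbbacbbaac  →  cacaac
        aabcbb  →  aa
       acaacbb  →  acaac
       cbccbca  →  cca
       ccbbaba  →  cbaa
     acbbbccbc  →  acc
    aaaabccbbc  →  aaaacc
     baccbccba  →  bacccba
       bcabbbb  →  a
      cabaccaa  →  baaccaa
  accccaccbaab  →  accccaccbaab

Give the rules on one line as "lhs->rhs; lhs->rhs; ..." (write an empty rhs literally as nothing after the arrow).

  | cbbacbbaac => cacbbaac => cacaac
  | aabcbb => aabb => aa
  | acaacbb => acaac
  | cbccbca => ccbca => cca

bb->; bc->; cab->ba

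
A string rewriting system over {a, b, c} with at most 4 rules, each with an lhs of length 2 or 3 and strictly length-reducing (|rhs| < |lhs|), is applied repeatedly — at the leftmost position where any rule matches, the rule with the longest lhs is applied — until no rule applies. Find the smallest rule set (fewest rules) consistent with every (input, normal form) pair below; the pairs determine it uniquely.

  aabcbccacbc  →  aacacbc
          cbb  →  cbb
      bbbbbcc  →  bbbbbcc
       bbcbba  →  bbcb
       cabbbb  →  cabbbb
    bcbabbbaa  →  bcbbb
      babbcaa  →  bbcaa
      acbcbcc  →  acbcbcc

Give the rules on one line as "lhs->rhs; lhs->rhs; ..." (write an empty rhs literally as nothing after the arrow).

  | aabcbccacbc => aabccacbc => aacacbc
  | cbb
  | bbbbbcc
  | bbcbba => bbcb

abc->a; ba->; baa->b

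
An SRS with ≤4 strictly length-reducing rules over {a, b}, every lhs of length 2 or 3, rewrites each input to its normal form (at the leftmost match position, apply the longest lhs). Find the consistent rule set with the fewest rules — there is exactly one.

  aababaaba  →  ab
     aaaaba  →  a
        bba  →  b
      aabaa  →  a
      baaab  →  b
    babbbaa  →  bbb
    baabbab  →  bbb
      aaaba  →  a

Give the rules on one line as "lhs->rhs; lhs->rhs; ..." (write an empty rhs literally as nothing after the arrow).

  | aababaaba => abaaba => abba => ab
  | aaaaba => aaaba => aaba => a
  | bba => b
  | aabaa => aa => a

aa->a; aab->; ba->; baa->b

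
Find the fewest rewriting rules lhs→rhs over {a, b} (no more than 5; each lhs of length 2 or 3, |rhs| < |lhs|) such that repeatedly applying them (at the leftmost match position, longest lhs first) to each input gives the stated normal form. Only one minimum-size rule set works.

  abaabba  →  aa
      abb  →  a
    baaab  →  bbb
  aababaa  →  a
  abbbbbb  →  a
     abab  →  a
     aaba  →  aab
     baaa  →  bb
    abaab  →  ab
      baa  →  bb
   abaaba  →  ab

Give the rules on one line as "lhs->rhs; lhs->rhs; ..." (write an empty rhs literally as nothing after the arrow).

  | abaabba => abbbba => abba => aa
  | abb => a
  | baaab => bbab => bbb
  | aababaa => aabbaa => aaaa => a

aaa->; abb->a; ba->b; baa->bb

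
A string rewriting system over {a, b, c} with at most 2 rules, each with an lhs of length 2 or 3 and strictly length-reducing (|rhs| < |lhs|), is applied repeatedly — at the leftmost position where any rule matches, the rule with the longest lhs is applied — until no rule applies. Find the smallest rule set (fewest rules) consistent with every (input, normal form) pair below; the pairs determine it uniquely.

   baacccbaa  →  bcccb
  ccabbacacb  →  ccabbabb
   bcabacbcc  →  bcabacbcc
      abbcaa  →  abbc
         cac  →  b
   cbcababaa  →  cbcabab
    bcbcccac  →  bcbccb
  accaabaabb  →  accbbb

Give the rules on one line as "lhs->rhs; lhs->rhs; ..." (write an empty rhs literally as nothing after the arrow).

  | baacccbaa => bcccbaa => bcccb
  | ccabbacacb => ccabbabb
  | bcabacbcc
  | abbcaa => abbc

aa->; cac->b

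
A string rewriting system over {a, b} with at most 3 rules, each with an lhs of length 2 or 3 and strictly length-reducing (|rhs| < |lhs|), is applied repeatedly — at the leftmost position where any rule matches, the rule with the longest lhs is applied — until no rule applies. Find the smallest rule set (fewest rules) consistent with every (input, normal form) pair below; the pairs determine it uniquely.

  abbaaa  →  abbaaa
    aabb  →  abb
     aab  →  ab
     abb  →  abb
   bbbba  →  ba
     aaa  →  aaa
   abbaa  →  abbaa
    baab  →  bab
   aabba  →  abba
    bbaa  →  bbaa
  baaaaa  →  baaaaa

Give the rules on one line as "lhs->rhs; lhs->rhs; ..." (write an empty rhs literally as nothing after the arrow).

  | abbaaa
  | aabb => abb
  | aab => ab
  | abb

aab->ab; bbb->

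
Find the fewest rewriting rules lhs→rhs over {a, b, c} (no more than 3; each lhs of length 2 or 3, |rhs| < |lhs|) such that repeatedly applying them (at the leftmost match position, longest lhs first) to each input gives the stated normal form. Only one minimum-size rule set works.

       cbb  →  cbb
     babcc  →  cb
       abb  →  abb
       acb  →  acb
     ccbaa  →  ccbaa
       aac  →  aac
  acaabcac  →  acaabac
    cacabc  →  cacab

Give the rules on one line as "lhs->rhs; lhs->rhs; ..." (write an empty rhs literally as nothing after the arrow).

bab->cb; bc->b

  | cbb
  | babcc => cbcc => cbc => cb
  | abb
  | acb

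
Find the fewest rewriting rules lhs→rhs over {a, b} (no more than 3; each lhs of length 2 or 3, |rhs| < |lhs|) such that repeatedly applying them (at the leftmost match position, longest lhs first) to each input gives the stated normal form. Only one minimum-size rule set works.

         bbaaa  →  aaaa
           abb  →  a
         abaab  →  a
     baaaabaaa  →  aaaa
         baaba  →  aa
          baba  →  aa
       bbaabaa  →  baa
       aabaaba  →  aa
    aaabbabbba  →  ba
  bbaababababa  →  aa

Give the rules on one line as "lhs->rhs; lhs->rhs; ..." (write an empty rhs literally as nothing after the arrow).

  | bbaaa => aaaa
  | abb => bb => a
  | abaab => baab => bab => bb => a
  | baaaabaaa => baaabaaa => baabaaa => babaaa => bbaaa => aaaa

ab->b; bb->a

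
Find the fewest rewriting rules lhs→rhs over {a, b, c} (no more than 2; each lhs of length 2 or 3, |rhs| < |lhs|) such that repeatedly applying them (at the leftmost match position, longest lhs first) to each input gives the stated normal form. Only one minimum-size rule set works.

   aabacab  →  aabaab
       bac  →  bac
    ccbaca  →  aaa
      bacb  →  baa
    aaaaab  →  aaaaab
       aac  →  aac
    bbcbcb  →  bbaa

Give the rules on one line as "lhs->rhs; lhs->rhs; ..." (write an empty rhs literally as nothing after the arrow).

  | aabacab => aabaab
  | bac
  | ccbaca => caaca => aaca => aaa
  | bacb => baa

ca->a; cb->a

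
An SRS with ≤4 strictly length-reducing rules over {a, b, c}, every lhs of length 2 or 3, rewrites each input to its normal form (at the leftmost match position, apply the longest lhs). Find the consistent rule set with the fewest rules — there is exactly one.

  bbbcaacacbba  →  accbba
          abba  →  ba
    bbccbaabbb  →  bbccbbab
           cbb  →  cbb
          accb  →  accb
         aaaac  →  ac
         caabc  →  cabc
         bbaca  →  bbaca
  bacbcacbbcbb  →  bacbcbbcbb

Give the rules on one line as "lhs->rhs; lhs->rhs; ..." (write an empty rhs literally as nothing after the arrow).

  | bbbcaacacbba => accaacacbba => accacacbba => accacbba => accbba
  | abba => baa => ba
  | bbccbaabbb => bbccbabbb => bbccbbab
  | cbb

aa->a; abb->ba; bbb->ac; cac->c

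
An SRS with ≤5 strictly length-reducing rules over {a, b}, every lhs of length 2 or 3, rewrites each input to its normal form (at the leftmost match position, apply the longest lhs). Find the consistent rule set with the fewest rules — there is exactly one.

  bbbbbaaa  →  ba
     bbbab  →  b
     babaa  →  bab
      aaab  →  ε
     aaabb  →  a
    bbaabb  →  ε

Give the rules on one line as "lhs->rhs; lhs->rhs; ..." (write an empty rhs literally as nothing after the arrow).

aa->; aaa->b; bb->; bbb->a

  | bbbbbaaa => abbaaa => aaaa => ba
  | bbbab => aab => b
  | babaa => bab
  | aaab => bb => ε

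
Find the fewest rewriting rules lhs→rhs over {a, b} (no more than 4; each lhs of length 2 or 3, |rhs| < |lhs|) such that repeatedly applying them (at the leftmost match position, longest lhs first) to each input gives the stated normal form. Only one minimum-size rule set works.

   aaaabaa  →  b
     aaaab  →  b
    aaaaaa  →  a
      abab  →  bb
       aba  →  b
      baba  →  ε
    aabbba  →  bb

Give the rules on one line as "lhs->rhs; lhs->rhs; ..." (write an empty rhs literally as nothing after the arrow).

  | aaaabaa => aaabaa => aabaa => abaa => aba => ab => b
  | aaaab => aaab => aab => ab => b
  | aaaaaa => aaaaa => aaaa => aaa => aa => a
  | abab => abb => bb

aa->a; ab->b; aba->ab; ba->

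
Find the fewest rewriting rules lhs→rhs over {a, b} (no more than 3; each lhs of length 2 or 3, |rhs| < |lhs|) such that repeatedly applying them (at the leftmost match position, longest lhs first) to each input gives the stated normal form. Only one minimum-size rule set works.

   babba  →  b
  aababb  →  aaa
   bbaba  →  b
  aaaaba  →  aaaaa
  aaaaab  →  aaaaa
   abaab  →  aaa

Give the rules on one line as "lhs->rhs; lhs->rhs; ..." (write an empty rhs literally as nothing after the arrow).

ab->a; ba->

  | babba => bba => b
  | aababb => aaabb => aaab => aaa
  | bbaba => bba => b
  | aaaaba => aaaaa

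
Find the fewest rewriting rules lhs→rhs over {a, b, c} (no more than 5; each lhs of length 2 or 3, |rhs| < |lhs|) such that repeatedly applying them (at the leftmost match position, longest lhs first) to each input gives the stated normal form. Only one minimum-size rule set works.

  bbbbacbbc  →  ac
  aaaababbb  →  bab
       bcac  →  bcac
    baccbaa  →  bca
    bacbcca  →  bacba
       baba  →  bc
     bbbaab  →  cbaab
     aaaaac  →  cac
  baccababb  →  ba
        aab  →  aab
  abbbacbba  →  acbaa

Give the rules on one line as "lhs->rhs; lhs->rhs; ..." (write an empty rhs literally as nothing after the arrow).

  | bbbbacbbc => cbbacbbc => ccacbbc => acbbc => accc => ac
  | aaaababbb => baababbb => bacbbb => baccb => bab
  | bcac
  | baccbaa => babaa => bca

aaa->ba; aba->c; bb->c; cc->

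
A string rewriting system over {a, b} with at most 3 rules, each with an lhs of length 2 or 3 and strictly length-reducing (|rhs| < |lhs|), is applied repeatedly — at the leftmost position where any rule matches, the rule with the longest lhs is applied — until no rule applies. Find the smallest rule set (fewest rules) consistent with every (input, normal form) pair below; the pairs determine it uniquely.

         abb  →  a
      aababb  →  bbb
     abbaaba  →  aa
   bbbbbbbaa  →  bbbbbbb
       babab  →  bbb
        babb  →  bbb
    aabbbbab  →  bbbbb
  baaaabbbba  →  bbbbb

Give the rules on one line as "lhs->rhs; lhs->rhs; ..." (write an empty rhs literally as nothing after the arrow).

  | abb => ab => a
  | aababb => babb => bbb
  | abbaaba => abaaba => aaaba => aba => aa
  | bbbbbbbaa => bbbbbbba => bbbbbbb

aab->b; ab->a; ba->b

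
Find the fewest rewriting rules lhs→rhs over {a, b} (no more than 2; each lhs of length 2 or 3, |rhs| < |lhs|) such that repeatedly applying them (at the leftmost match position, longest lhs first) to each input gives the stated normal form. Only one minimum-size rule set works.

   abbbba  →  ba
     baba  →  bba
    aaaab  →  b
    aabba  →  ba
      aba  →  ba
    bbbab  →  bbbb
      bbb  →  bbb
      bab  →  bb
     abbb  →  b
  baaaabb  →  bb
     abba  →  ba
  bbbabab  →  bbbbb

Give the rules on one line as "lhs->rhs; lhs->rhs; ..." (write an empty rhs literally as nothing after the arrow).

ab->b; abb->ab

  | abbbba => abbba => abba => aba => ba
  | baba => bba
  | aaaab => aaab => aab => ab => b
  | aabba => aaba => aba => ba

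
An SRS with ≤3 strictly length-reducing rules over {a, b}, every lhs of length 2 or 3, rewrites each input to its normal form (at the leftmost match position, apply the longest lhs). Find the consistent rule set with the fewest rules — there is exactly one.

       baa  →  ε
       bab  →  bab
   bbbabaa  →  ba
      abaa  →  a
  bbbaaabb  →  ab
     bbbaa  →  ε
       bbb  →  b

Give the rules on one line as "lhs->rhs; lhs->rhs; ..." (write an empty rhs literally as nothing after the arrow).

baa->; bb->b

  | baa => ε
  | bab
  | bbbabaa => bbabaa => babaa => ba
  | abaa => a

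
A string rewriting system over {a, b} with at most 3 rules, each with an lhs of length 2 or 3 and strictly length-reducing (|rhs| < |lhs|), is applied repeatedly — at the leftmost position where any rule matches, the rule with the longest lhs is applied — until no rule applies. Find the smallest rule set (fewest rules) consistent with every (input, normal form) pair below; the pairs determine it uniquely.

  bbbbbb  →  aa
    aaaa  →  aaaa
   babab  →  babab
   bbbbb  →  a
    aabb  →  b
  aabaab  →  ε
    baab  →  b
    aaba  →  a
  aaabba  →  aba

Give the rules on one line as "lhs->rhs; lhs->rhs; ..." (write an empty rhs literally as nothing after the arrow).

aab->; bb->; bbb->a

  | bbbbbb => abbb => aa
  | aaaa
  | babab
  | bbbbb => abb => a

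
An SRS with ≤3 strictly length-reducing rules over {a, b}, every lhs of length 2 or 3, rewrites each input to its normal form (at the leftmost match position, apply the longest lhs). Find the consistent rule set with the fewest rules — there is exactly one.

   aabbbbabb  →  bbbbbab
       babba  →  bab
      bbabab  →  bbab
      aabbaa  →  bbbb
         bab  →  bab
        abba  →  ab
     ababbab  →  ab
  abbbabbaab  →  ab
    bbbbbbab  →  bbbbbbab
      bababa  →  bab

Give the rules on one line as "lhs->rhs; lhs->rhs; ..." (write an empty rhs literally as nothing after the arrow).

aa->b; aba->ab; abb->ab

  | aabbbbabb => bbbbbabb => bbbbbab
  | babba => baba => bab
  | bbabab => bbabb => bbab
  | aabbaa => bbbaa => bbbb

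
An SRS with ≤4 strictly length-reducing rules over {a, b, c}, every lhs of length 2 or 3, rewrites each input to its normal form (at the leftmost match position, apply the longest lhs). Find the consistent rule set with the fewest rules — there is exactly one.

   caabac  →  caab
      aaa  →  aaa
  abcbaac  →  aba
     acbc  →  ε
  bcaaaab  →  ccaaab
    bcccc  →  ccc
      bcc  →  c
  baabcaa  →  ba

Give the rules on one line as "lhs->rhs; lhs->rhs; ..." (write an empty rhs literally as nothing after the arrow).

  | caabac => caab
  | aaa
  | abcbaac => abaac => aba
  | acbc => bc => ε

ac->; bc->; bca->cc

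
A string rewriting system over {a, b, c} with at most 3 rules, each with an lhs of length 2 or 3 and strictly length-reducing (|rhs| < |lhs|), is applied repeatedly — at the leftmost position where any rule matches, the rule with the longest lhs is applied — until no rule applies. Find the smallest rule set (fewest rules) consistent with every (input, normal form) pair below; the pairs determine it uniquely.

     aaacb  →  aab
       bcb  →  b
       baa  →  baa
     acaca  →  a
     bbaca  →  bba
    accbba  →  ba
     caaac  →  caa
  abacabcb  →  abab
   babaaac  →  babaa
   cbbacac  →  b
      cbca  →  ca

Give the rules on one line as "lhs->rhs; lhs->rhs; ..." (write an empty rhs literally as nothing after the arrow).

ac->; cb->

  | aaacb => aab
  | bcb => b
  | baa
  | acaca => aca => a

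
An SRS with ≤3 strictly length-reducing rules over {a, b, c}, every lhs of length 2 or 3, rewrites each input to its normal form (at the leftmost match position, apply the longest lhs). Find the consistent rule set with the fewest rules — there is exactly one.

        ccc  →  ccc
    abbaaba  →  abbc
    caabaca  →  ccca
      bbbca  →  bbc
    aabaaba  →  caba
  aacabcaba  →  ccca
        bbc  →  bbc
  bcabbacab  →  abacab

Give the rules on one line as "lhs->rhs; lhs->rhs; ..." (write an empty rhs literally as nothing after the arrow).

  | ccc
  | abbaaba => abbcba => abbaa => abbc
  | caabaca => ccbaca => caaca => ccca
  | bbbca => bbc

aa->c; bca->c; cb->a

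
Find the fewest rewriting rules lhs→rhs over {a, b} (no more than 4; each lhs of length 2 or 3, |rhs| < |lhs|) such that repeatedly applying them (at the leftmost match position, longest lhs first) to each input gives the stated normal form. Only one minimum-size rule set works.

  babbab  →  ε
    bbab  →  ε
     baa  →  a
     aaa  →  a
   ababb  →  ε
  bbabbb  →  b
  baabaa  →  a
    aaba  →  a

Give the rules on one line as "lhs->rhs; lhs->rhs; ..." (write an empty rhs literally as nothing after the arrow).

  | babbab => abbab => ab => ε
  | bbab => bab => ab => ε
  | baa => aa => a
  | aaa => aa => a

aa->a; ab->; abb->; ba->a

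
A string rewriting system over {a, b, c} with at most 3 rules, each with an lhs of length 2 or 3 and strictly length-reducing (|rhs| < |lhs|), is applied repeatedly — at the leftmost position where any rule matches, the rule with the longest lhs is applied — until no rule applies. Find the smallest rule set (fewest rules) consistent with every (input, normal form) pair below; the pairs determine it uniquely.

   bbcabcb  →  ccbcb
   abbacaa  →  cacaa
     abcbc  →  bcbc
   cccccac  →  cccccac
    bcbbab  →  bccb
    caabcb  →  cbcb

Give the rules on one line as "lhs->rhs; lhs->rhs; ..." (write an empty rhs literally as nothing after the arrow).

ab->b; bb->c

  | bbcabcb => ccabcb => ccbcb
  | abbacaa => bbacaa => cacaa
  | abcbc => bcbc
  | cccccac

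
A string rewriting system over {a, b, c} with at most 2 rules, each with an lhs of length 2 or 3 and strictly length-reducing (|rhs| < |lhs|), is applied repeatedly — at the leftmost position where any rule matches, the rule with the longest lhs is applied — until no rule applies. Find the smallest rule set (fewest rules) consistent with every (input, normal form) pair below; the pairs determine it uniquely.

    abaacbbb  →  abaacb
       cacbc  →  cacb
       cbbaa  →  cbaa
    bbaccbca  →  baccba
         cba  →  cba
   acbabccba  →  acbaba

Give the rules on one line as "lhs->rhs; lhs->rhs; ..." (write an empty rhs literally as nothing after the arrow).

  | abaacbbb => abaacbb => abaacb
  | cacbc => cacb
  | cbbaa => cbaa
  | bbaccbca => baccbca => baccba

bb->b; bc->b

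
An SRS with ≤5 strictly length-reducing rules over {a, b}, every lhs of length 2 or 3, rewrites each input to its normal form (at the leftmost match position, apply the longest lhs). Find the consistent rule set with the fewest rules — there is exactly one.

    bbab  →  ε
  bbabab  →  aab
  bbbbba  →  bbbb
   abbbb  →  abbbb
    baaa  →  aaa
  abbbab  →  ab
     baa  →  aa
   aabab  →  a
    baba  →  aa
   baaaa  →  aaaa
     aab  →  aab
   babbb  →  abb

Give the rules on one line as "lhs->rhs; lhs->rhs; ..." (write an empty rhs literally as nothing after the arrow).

  | bbab => ba => ε
  | bbabab => baab => aab
  | bbbbba => bbbb
  | abbbb

aba->ba; ba->; baa->aa; bab->a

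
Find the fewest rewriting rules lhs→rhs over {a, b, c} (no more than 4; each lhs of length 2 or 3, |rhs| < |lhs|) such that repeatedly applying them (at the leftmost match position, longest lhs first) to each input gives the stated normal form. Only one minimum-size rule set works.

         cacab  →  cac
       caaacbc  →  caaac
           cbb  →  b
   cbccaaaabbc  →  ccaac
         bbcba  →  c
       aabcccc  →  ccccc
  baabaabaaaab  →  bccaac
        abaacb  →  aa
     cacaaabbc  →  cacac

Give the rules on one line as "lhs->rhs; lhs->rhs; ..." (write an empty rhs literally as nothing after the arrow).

  | cacab => cac
  | caaacbc => caaac
  | cbb => b
  | cbccaaaabbc => ccaaaabbc => ccaacbc => ccaac

aab->c; ab->; bba->c; cb->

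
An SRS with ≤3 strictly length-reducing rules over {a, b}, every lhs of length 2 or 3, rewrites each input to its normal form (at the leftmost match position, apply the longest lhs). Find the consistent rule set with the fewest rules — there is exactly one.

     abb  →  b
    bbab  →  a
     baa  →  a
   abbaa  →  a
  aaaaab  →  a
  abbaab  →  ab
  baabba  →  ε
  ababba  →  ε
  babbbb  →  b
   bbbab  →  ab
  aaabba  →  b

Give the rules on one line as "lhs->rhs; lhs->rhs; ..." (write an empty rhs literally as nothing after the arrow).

  | abb => aa => b
  | bbab => aab => bb => a
  | baa => a
  | abbaa => aaaa => baa => a

aa->b; ba->; bb->a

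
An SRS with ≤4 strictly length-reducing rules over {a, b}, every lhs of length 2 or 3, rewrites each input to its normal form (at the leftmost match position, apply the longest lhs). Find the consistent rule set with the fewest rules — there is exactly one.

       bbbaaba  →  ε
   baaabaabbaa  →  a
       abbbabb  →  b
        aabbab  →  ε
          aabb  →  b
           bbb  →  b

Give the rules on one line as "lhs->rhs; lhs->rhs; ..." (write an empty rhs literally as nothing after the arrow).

  | bbbaaba => bbaaba => baaba => aba => ba => ε
  | baaabaabbaa => aabaabbaa => abaabbaa => baabbaa => abbaa => bbaa => baa => a
  | abbbabb => bbbabb => bbabb => babb => b
  | aabbab => abbab => bbab => bab => ε

ab->b; ba->; bab->; bb->b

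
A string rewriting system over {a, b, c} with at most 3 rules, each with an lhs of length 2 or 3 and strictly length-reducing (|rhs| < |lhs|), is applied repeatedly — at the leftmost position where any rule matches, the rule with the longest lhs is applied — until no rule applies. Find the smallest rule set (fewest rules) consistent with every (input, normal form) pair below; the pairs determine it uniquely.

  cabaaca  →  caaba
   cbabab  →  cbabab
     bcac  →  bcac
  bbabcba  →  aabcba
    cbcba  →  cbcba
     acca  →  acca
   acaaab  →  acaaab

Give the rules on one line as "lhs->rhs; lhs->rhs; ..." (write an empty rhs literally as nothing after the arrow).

  | cabaaca => cabbba => caaba
  | cbabab
  | bcac
  | bbabcba => aabcba

aac->bb; bb->a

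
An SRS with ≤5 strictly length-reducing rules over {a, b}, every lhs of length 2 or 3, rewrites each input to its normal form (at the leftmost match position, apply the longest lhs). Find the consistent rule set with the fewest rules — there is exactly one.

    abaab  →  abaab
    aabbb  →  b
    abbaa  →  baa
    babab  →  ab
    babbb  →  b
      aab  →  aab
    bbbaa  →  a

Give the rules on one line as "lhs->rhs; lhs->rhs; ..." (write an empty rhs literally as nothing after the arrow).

abb->b; bab->; bb->b; bba->

  | abaab
  | aabbb => abb => b
  | abbaa => baa
  | babab => ab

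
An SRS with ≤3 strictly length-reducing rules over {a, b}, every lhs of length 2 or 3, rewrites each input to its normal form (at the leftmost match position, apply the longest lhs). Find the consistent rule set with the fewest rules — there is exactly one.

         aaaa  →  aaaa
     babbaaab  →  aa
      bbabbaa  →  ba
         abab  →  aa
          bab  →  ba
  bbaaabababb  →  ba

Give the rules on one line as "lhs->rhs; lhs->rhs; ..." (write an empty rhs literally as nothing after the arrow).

ab->a; baa->

  | aaaa
  | babbaaab => babaaab => baaaab => aab => aa
  | bbabbaa => bbabaa => bbaaa => ba
  | abab => aab => aa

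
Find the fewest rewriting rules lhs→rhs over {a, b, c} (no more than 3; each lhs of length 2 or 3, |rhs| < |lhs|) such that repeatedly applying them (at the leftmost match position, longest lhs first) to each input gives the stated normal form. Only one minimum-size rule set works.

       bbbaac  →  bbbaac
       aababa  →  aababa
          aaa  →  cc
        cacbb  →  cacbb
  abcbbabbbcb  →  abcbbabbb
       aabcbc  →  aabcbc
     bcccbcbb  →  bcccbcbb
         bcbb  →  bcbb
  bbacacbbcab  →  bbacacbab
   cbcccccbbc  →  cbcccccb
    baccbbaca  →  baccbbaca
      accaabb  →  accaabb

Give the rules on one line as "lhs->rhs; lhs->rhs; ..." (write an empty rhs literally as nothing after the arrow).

  | bbbaac
  | aababa
  | aaa => cc
  | cacbb

aaa->cc; bbc->b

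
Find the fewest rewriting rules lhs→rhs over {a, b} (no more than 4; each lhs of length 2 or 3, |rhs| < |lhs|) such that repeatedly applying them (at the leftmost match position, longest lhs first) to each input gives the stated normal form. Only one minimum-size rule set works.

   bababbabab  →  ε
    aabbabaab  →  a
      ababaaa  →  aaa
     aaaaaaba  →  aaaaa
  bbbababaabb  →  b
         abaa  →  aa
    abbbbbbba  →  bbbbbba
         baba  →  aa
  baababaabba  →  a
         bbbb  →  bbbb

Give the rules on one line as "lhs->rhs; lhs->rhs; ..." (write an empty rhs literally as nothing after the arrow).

  | bababbabab => aabbabab => babab => aab => ε
  | aabbabaab => babaab => aaab => a
  | ababaaa => abaaa => aaa
  | aaaaaaba => aaaaa

aab->; ab->; baa->ab; bab->a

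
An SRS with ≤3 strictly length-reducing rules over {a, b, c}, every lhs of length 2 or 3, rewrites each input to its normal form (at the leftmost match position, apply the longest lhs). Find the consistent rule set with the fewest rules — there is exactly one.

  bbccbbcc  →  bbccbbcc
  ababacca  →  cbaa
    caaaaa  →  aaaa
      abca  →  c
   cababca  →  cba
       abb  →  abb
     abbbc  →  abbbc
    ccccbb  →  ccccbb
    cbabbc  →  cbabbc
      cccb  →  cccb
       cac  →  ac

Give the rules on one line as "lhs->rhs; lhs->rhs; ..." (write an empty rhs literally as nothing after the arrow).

aba->c; ca->a; caa->a

  | bbccbbcc
  | ababacca => cbacca => cbaca => cbaa
  | caaaaa => aaaa
  | abca => aba => c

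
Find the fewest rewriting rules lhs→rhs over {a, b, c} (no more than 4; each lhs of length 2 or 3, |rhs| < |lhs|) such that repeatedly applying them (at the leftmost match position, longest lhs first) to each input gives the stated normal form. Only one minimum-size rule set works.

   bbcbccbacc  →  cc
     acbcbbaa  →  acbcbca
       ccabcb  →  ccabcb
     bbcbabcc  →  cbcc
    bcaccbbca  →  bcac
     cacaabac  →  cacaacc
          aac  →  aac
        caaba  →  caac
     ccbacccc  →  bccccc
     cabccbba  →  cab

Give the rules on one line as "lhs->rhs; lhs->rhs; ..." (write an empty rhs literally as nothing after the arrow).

ba->c; bbc->; ccb->bb

  | bbcbccbacc => bccbacc => bbbacc => bbccc => cc
  | acbcbbaa => acbcbca
  | ccabcb
  | bbcbabcc => babcc => cbcc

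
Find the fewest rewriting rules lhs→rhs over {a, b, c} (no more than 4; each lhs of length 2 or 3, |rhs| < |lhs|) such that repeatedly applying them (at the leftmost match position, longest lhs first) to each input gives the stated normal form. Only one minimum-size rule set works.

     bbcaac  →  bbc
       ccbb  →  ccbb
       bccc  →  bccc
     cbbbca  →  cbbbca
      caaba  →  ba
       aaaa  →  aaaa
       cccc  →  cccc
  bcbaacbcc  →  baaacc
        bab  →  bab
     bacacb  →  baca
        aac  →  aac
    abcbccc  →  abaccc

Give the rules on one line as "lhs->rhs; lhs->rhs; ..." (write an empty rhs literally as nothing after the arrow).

  | bbcaac => bbc
  | ccbb
  | bccc
  | cbbbca

acb->a; bcb->ba; caa->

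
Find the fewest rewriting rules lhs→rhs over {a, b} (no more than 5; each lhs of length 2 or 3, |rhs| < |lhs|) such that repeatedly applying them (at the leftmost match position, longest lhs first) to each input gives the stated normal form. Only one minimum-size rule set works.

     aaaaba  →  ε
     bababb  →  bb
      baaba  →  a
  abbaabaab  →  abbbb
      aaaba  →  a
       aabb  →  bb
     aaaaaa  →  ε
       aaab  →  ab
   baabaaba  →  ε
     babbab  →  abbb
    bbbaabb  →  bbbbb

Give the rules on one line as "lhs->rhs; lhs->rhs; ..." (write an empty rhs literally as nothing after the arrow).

aa->; ba->; bab->ab; bba->bb

  | aaaaba => aaba => ba => ε
  | bababb => ababb => aabb => bb
  | baaba => aba => a
  | abbaabaab => abbabaab => abbbaab => abbbab => abbbb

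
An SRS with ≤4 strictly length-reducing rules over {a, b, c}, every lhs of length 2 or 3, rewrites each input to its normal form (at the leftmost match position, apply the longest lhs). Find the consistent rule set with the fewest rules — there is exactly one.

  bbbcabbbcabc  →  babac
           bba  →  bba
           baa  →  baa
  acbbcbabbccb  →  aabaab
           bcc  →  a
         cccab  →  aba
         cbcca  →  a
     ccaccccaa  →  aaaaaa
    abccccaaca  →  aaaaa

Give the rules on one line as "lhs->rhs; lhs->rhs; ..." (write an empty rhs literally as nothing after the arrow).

bc->c; ca->; cab->ba; cc->a

  | bbbcabbbcabc => bbcabbbcabc => bcabbbcabc => cabbbcabc => babbcabc => babcabc => bacabc => babac
  | bba
  | baa
  | acbbcbabbccb => acbcbabbccb => accbabbccb => aababbccb => aababccb => aabaccb => aabaab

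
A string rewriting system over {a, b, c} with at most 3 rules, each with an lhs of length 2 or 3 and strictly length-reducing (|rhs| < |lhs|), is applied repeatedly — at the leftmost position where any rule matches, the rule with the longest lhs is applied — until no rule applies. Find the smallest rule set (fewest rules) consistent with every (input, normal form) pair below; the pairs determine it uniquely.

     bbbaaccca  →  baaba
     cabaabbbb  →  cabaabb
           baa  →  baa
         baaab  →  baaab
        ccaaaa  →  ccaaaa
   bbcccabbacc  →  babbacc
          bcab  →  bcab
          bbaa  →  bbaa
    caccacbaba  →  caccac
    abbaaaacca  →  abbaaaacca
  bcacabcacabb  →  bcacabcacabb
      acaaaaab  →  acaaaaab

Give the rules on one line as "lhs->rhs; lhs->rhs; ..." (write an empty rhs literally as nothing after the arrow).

bbb->b; cba->c; ccc->b

  | bbbaaccca => baaccca => baaba
  | cabaabbbb => cabaabb
  | baa
  | baaab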